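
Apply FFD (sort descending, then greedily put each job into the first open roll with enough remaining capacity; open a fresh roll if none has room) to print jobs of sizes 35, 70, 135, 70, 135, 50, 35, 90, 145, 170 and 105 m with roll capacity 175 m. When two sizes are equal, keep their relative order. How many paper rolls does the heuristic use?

Sorted descending: 170, 145, 135, 135, 105, 90, 70, 70, 50, 35, 35.
  170 → roll 1 (new)  [load 170/175]
  145 → roll 2 (new)  [load 145/175]
  135 → roll 3 (new)  [load 135/175]
  135 → roll 4 (new)  [load 135/175]
  105 → roll 5 (new)  [load 105/175]
  90 → roll 6 (new)  [load 90/175]
  70 → roll 5  [load 175/175]
  70 → roll 6  [load 160/175]
  50 → roll 7 (new)  [load 50/175]
  35 → roll 3  [load 170/175]
  35 → roll 4  [load 170/175]
7 paper rolls opened.

7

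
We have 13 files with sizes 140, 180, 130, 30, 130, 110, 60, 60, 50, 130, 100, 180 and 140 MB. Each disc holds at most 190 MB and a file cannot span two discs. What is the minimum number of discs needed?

9

Total = 180 + 180 + 140 + 140 + 130 + 130 + 130 + 110 + 100 + 60 + 60 + 50 + 30 = 1440 MB.
Lower bound: ⌈1440/190⌉ = 8 discs.
Also, 9 files each exceed 95 MB, and no two of those can share a disc, so at least 9 discs are needed.
A packing using 9 discs:
  disc 1: 180 = 180
  disc 2: 180 = 180
  disc 3: 140 + 50 = 190
  disc 4: 140 + 30 = 170
  disc 5: 130 + 60 = 190
  disc 6: 130 + 60 = 190
  disc 7: 130 = 130
  disc 8: 110 = 110
  disc 9: 100 = 100
This matches the lower bound, so 9 is optimal.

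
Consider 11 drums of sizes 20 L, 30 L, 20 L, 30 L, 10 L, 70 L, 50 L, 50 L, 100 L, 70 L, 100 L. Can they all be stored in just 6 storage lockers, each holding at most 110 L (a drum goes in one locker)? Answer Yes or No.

Yes

A valid assignment using 6 storage lockers:
  locker 1: 100 + 10 = 110
  locker 2: 100 = 100
  locker 3: 70 + 30 = 100
  locker 4: 70 + 30 = 100
  locker 5: 50 + 50 = 100
  locker 6: 20 + 20 = 40
Every load is within 110 L, so 6 storage lockers suffice.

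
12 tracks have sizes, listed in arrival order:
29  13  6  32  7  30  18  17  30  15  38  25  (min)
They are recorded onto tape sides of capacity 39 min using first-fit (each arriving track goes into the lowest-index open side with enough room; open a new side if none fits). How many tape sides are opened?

8

  29 → side 1 (new)  [load 29/39]
  13 → side 2 (new)  [load 13/39]
  6 → side 1  [load 35/39]
  32 → side 3 (new)  [load 32/39]
  7 → side 2  [load 20/39]
  30 → side 4 (new)  [load 30/39]
  18 → side 2  [load 38/39]
  17 → side 5 (new)  [load 17/39]
  30 → side 6 (new)  [load 30/39]
  15 → side 5  [load 32/39]
  38 → side 7 (new)  [load 38/39]
  25 → side 8 (new)  [load 25/39]
8 tape sides opened.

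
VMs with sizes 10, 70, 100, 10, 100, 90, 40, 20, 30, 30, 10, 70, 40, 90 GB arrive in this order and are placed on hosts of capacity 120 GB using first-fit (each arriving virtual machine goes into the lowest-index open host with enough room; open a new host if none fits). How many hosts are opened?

7

  10 → host 1 (new)  [load 10/120]
  70 → host 1  [load 80/120]
  100 → host 2 (new)  [load 100/120]
  10 → host 1  [load 90/120]
  100 → host 3 (new)  [load 100/120]
  90 → host 4 (new)  [load 90/120]
  40 → host 5 (new)  [load 40/120]
  20 → host 1  [load 110/120]
  30 → host 4  [load 120/120]
  30 → host 5  [load 70/120]
  10 → host 1  [load 120/120]
  70 → host 6 (new)  [load 70/120]
  40 → host 5  [load 110/120]
  90 → host 7 (new)  [load 90/120]
7 hosts opened.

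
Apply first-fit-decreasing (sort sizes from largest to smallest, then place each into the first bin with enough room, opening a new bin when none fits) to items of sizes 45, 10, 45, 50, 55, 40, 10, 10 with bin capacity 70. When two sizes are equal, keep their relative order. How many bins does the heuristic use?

Sorted descending: 55, 50, 45, 45, 40, 10, 10, 10.
  55 → bin 1 (new)  [load 55/70]
  50 → bin 2 (new)  [load 50/70]
  45 → bin 3 (new)  [load 45/70]
  45 → bin 4 (new)  [load 45/70]
  40 → bin 5 (new)  [load 40/70]
  10 → bin 1  [load 65/70]
  10 → bin 2  [load 60/70]
  10 → bin 2  [load 70/70]
5 bins opened.

5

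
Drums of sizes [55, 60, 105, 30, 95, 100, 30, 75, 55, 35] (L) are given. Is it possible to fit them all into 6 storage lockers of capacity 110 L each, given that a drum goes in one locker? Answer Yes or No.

No

Total = 640 L; ⌈640/110⌉ = 6.
The bound of 6 does not rule out 6, but exhaustive search shows no assignment into 6 storage lockers of capacity 110 L exists — the minimum is 7.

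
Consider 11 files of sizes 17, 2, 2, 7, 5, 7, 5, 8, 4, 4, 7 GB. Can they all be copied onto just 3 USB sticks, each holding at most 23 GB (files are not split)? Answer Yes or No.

A valid assignment using 3 USB sticks:
  USB stick 1: 17 + 4 + 2 = 23
  USB stick 2: 8 + 7 + 7 = 22
  USB stick 3: 7 + 5 + 5 + 4 + 2 = 23
Every load is within 23 GB, so 3 USB sticks suffice.

Yes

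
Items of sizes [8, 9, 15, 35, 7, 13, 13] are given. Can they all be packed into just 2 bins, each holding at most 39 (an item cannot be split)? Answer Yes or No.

Total = 100; ⌈100/39⌉ = 3.
At least 3 bins are required, but only 2 are allowed.

No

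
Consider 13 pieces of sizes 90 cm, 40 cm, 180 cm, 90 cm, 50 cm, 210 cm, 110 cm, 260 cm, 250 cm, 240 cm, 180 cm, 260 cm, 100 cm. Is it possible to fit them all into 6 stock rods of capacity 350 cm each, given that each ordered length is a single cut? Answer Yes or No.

No

Total = 2060 cm; ⌈2060/350⌉ = 6.
7 pieces each exceed half the capacity and cannot share a stock rod, forcing at least 7 stock rods.
At least 7 stock rods are required, but only 6 are allowed.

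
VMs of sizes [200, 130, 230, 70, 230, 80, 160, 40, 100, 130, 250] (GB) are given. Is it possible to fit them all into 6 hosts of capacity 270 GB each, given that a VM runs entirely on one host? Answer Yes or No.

Total = 1620 GB; ⌈1620/270⌉ = 6.
The bound of 6 does not rule out 6, but exhaustive search shows no assignment into 6 hosts of capacity 270 GB exists — the minimum is 7.

No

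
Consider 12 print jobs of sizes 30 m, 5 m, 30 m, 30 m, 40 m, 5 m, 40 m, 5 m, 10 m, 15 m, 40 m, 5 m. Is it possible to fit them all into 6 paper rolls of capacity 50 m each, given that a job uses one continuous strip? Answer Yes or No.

Yes

A valid assignment using 6 paper rolls:
  roll 1: 40 + 10 = 50
  roll 2: 40 + 5 + 5 = 50
  roll 3: 40 + 5 + 5 = 50
  roll 4: 30 + 15 = 45
  roll 5: 30 = 30
  roll 6: 30 = 30
Every load is within 50 m, so 6 paper rolls suffice.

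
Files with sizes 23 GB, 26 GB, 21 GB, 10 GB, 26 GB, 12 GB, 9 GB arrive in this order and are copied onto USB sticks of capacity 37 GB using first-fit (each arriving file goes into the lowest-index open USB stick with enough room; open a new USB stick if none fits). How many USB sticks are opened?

4

  23 → USB stick 1 (new)  [load 23/37]
  26 → USB stick 2 (new)  [load 26/37]
  21 → USB stick 3 (new)  [load 21/37]
  10 → USB stick 1  [load 33/37]
  26 → USB stick 4 (new)  [load 26/37]
  12 → USB stick 3  [load 33/37]
  9 → USB stick 2  [load 35/37]
4 USB sticks opened.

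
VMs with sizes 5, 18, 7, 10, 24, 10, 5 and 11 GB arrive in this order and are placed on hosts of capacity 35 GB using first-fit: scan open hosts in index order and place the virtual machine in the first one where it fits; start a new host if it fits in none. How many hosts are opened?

  5 → host 1 (new)  [load 5/35]
  18 → host 1  [load 23/35]
  7 → host 1  [load 30/35]
  10 → host 2 (new)  [load 10/35]
  24 → host 2  [load 34/35]
  10 → host 3 (new)  [load 10/35]
  5 → host 1  [load 35/35]
  11 → host 3  [load 21/35]
3 hosts opened.

3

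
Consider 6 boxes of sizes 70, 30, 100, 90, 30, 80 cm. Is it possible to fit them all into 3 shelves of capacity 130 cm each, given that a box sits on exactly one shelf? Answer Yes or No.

Total = 400 cm; ⌈400/130⌉ = 4.
At least 4 shelves are required, but only 3 are allowed.

No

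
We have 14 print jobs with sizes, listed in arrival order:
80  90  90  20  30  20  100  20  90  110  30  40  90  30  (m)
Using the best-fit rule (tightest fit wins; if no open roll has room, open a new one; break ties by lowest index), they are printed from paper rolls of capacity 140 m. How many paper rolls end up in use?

  80 → roll 1 (new)  [load 80/140]
  90 → roll 2 (new)  [load 90/140]
  90 → roll 3 (new)  [load 90/140]
  20 → roll 2  [load 110/140]
  30 → roll 2  [load 140/140]
  20 → roll 3  [load 110/140]
  100 → roll 4 (new)  [load 100/140]
  20 → roll 3  [load 130/140]
  90 → roll 5 (new)  [load 90/140]
  110 → roll 6 (new)  [load 110/140]
  30 → roll 6  [load 140/140]
  40 → roll 4  [load 140/140]
  90 → roll 7 (new)  [load 90/140]
  30 → roll 5  [load 120/140]
7 paper rolls opened.

7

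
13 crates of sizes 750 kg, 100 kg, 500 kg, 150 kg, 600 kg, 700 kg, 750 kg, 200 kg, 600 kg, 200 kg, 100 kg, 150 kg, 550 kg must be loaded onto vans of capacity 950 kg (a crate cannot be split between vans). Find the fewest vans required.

7

Total = 750 + 750 + 700 + 600 + 600 + 550 + 500 + 200 + 200 + 150 + 150 + 100 + 100 = 5350 kg.
Lower bound: ⌈5350/950⌉ = 6 vans.
Also, 7 crates each exceed 475 kg, and no two of those can share a van, so at least 7 vans are needed.
A packing using 7 vans:
  van 1: 750 + 200 = 950
  van 2: 750 + 200 = 950
  van 3: 700 + 150 + 100 = 950
  van 4: 600 + 150 + 100 = 850
  van 5: 600 = 600
  van 6: 550 = 550
  van 7: 500 = 500
This matches the lower bound, so 7 is optimal.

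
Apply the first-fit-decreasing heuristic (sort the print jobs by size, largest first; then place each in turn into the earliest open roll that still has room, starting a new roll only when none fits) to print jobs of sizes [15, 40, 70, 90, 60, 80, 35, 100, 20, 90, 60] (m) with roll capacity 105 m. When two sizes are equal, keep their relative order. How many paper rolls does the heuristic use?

Sorted descending: 100, 90, 90, 80, 70, 60, 60, 40, 35, 20, 15.
  100 → roll 1 (new)  [load 100/105]
  90 → roll 2 (new)  [load 90/105]
  90 → roll 3 (new)  [load 90/105]
  80 → roll 4 (new)  [load 80/105]
  70 → roll 5 (new)  [load 70/105]
  60 → roll 6 (new)  [load 60/105]
  60 → roll 7 (new)  [load 60/105]
  40 → roll 6  [load 100/105]
  35 → roll 5  [load 105/105]
  20 → roll 4  [load 100/105]
  15 → roll 2  [load 105/105]
7 paper rolls opened.

7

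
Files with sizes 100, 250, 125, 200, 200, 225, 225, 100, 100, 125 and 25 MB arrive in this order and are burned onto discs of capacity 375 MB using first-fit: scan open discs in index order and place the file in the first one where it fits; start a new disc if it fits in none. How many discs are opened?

5

  100 → disc 1 (new)  [load 100/375]
  250 → disc 1  [load 350/375]
  125 → disc 2 (new)  [load 125/375]
  200 → disc 2  [load 325/375]
  200 → disc 3 (new)  [load 200/375]
  225 → disc 4 (new)  [load 225/375]
  225 → disc 5 (new)  [load 225/375]
  100 → disc 3  [load 300/375]
  100 → disc 4  [load 325/375]
  125 → disc 5  [load 350/375]
  25 → disc 1  [load 375/375]
5 discs opened.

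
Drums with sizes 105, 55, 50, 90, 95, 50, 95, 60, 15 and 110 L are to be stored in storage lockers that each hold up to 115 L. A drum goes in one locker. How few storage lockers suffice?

Total = 110 + 105 + 95 + 95 + 90 + 60 + 55 + 50 + 50 + 15 = 725 L.
Lower bound: ⌈725/115⌉ = 7 storage lockers.
A packing using 7 storage lockers:
  locker 1: 110 = 110
  locker 2: 105 = 105
  locker 3: 95 + 15 = 110
  locker 4: 95 = 95
  locker 5: 90 = 90
  locker 6: 60 + 55 = 115
  locker 7: 50 + 50 = 100
This matches the lower bound, so 7 is optimal.

7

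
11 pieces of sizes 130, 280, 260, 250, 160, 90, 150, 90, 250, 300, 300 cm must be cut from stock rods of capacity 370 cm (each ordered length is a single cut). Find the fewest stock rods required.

8

Total = 300 + 300 + 280 + 260 + 250 + 250 + 160 + 150 + 130 + 90 + 90 = 2260 cm.
Lower bound: ⌈2260/370⌉ = 7 stock rods.
A packing using 8 stock rods:
  stock rod 1: 300 = 300
  stock rod 2: 300 = 300
  stock rod 3: 280 + 90 = 370
  stock rod 4: 260 + 90 = 350
  stock rod 5: 250 = 250
  stock rod 6: 250 = 250
  stock rod 7: 160 + 150 = 310
  stock rod 8: 130 = 130
No arrangement into 7 stock rods stays within capacity, so 8 is optimal.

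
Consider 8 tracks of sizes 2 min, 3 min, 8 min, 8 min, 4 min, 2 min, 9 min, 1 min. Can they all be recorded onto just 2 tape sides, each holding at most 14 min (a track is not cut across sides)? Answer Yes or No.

Total = 37 min; ⌈37/14⌉ = 3.
At least 3 tape sides are required, but only 2 are allowed.

No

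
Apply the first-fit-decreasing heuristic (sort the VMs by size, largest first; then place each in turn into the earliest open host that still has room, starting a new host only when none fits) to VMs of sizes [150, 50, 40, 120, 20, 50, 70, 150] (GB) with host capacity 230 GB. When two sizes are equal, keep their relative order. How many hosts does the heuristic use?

Sorted descending: 150, 150, 120, 70, 50, 50, 40, 20.
  150 → host 1 (new)  [load 150/230]
  150 → host 2 (new)  [load 150/230]
  120 → host 3 (new)  [load 120/230]
  70 → host 1  [load 220/230]
  50 → host 2  [load 200/230]
  50 → host 3  [load 170/230]
  40 → host 3  [load 210/230]
  20 → host 2  [load 220/230]
3 hosts opened.

3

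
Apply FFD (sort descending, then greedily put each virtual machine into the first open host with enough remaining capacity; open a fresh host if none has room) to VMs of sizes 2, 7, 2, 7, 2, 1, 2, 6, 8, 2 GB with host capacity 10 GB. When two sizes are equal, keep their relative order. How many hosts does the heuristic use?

Sorted descending: 8, 7, 7, 6, 2, 2, 2, 2, 2, 1.
  8 → host 1 (new)  [load 8/10]
  7 → host 2 (new)  [load 7/10]
  7 → host 3 (new)  [load 7/10]
  6 → host 4 (new)  [load 6/10]
  2 → host 1  [load 10/10]
  2 → host 2  [load 9/10]
  2 → host 3  [load 9/10]
  2 → host 4  [load 8/10]
  2 → host 4  [load 10/10]
  1 → host 2  [load 10/10]
4 hosts opened.

4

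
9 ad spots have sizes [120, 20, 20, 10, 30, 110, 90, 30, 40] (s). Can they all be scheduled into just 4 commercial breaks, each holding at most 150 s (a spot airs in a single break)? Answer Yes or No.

A valid assignment using 4 commercial breaks:
  break 1: 120 + 30 = 150
  break 2: 110 + 40 = 150
  break 3: 90 + 30 + 20 + 10 = 150
  break 4: 20 = 20
Every load is within 150 s, so 4 commercial breaks suffice.

Yes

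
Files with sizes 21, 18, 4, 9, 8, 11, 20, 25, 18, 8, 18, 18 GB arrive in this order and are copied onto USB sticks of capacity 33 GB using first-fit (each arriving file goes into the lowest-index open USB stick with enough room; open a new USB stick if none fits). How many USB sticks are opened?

  21 → USB stick 1 (new)  [load 21/33]
  18 → USB stick 2 (new)  [load 18/33]
  4 → USB stick 1  [load 25/33]
  9 → USB stick 2  [load 27/33]
  8 → USB stick 1  [load 33/33]
  11 → USB stick 3 (new)  [load 11/33]
  20 → USB stick 3  [load 31/33]
  25 → USB stick 4 (new)  [load 25/33]
  18 → USB stick 5 (new)  [load 18/33]
  8 → USB stick 4  [load 33/33]
  18 → USB stick 6 (new)  [load 18/33]
  18 → USB stick 7 (new)  [load 18/33]
7 USB sticks opened.

7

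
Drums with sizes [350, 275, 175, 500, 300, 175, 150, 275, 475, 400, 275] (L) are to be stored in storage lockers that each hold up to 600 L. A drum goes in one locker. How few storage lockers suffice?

7

Total = 500 + 475 + 400 + 350 + 300 + 275 + 275 + 275 + 175 + 175 + 150 = 3350 L.
Lower bound: ⌈3350/600⌉ = 6 storage lockers.
A packing using 7 storage lockers:
  locker 1: 500 = 500
  locker 2: 475 = 475
  locker 3: 400 + 175 = 575
  locker 4: 350 + 175 = 525
  locker 5: 300 + 275 = 575
  locker 6: 275 + 275 = 550
  locker 7: 150 = 150
No arrangement into 6 storage lockers stays within capacity, so 7 is optimal.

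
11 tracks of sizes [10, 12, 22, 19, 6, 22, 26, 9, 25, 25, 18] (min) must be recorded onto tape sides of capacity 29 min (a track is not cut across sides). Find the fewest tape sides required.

Total = 26 + 25 + 25 + 22 + 22 + 19 + 18 + 12 + 10 + 9 + 6 = 194 min.
Lower bound: ⌈194/29⌉ = 7 tape sides.
A packing using 8 tape sides:
  side 1: 26 = 26
  side 2: 25 = 25
  side 3: 25 = 25
  side 4: 22 + 6 = 28
  side 5: 22 = 22
  side 6: 19 + 10 = 29
  side 7: 18 + 9 = 27
  side 8: 12 = 12
No arrangement into 7 tape sides stays within capacity, so 8 is optimal.

8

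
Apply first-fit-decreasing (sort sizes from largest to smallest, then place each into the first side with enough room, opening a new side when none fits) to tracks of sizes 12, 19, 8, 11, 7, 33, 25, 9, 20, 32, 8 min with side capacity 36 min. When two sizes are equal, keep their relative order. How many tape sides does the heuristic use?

Sorted descending: 33, 32, 25, 20, 19, 12, 11, 9, 8, 8, 7.
  33 → side 1 (new)  [load 33/36]
  32 → side 2 (new)  [load 32/36]
  25 → side 3 (new)  [load 25/36]
  20 → side 4 (new)  [load 20/36]
  19 → side 5 (new)  [load 19/36]
  12 → side 4  [load 32/36]
  11 → side 3  [load 36/36]
  9 → side 5  [load 28/36]
  8 → side 5  [load 36/36]
  8 → side 6 (new)  [load 8/36]
  7 → side 6  [load 15/36]
6 tape sides opened.

6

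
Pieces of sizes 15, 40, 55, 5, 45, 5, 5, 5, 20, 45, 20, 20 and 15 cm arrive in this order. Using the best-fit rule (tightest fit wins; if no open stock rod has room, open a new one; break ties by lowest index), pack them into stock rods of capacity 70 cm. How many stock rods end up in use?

5

  15 → stock rod 1 (new)  [load 15/70]
  40 → stock rod 1  [load 55/70]
  55 → stock rod 2 (new)  [load 55/70]
  5 → stock rod 1  [load 60/70]
  45 → stock rod 3 (new)  [load 45/70]
  5 → stock rod 1  [load 65/70]
  5 → stock rod 1  [load 70/70]
  5 → stock rod 2  [load 60/70]
  20 → stock rod 3  [load 65/70]
  45 → stock rod 4 (new)  [load 45/70]
  20 → stock rod 4  [load 65/70]
  20 → stock rod 5 (new)  [load 20/70]
  15 → stock rod 5  [load 35/70]
5 stock rods opened.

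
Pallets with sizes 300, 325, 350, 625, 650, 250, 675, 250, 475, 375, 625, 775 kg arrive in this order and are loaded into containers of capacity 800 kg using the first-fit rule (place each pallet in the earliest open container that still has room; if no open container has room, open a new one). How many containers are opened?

9

  300 → container 1 (new)  [load 300/800]
  325 → container 1  [load 625/800]
  350 → container 2 (new)  [load 350/800]
  625 → container 3 (new)  [load 625/800]
  650 → container 4 (new)  [load 650/800]
  250 → container 2  [load 600/800]
  675 → container 5 (new)  [load 675/800]
  250 → container 6 (new)  [load 250/800]
  475 → container 6  [load 725/800]
  375 → container 7 (new)  [load 375/800]
  625 → container 8 (new)  [load 625/800]
  775 → container 9 (new)  [load 775/800]
9 containers opened.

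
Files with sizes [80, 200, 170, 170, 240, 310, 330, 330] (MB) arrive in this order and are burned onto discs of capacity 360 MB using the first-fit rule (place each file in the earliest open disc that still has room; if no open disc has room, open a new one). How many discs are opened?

6

  80 → disc 1 (new)  [load 80/360]
  200 → disc 1  [load 280/360]
  170 → disc 2 (new)  [load 170/360]
  170 → disc 2  [load 340/360]
  240 → disc 3 (new)  [load 240/360]
  310 → disc 4 (new)  [load 310/360]
  330 → disc 5 (new)  [load 330/360]
  330 → disc 6 (new)  [load 330/360]
6 discs opened.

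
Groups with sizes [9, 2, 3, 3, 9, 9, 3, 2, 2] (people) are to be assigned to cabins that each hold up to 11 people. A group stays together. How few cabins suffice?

Total = 9 + 9 + 9 + 3 + 3 + 3 + 2 + 2 + 2 = 42 people.
Lower bound: ⌈42/11⌉ = 4 cabins.
A packing using 4 cabins:
  cabin 1: 9 + 2 = 11
  cabin 2: 9 + 2 = 11
  cabin 3: 9 + 2 = 11
  cabin 4: 3 + 3 + 3 = 9
This matches the lower bound, so 4 is optimal.

4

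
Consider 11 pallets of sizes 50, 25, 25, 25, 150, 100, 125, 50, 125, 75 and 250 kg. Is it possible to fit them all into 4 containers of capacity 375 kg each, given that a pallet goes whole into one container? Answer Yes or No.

A valid assignment using 3 containers:
  container 1: 250 + 125 = 375
  container 2: 150 + 125 + 100 = 375
  container 3: 75 + 50 + 50 + 25 + 25 + 25 = 250
That uses only 3 ≤ 4, so 4 containers are enough.

Yes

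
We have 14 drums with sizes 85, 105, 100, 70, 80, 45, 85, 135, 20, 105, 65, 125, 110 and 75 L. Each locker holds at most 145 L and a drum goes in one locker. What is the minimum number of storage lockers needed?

10

Total = 135 + 125 + 110 + 105 + 105 + 100 + 85 + 85 + 80 + 75 + 70 + 65 + 45 + 20 = 1205 L.
Lower bound: ⌈1205/145⌉ = 9 storage lockers.
Also, 10 drums each exceed 145/2 L, and no two of those can share a locker, so at least 10 storage lockers are needed.
A packing using 10 storage lockers:
  locker 1: 135 = 135
  locker 2: 125 + 20 = 145
  locker 3: 110 = 110
  locker 4: 105 = 105
  locker 5: 105 = 105
  locker 6: 100 + 45 = 145
  locker 7: 85 = 85
  locker 8: 85 = 85
  locker 9: 80 + 65 = 145
  locker 10: 75 + 70 = 145
This matches the lower bound, so 10 is optimal.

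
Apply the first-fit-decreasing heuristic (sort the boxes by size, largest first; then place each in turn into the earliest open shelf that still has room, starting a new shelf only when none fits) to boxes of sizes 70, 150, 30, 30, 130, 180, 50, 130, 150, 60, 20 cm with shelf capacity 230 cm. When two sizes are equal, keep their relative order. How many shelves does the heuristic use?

5

Sorted descending: 180, 150, 150, 130, 130, 70, 60, 50, 30, 30, 20.
  180 → shelf 1 (new)  [load 180/230]
  150 → shelf 2 (new)  [load 150/230]
  150 → shelf 3 (new)  [load 150/230]
  130 → shelf 4 (new)  [load 130/230]
  130 → shelf 5 (new)  [load 130/230]
  70 → shelf 2  [load 220/230]
  60 → shelf 3  [load 210/230]
  50 → shelf 1  [load 230/230]
  30 → shelf 4  [load 160/230]
  30 → shelf 4  [load 190/230]
  20 → shelf 3  [load 230/230]
5 shelves opened.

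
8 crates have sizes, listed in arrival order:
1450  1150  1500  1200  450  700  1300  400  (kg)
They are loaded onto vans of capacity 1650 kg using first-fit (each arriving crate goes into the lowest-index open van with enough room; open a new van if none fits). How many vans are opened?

  1450 → van 1 (new)  [load 1450/1650]
  1150 → van 2 (new)  [load 1150/1650]
  1500 → van 3 (new)  [load 1500/1650]
  1200 → van 4 (new)  [load 1200/1650]
  450 → van 2  [load 1600/1650]
  700 → van 5 (new)  [load 700/1650]
  1300 → van 6 (new)  [load 1300/1650]
  400 → van 4  [load 1600/1650]
6 vans opened.

6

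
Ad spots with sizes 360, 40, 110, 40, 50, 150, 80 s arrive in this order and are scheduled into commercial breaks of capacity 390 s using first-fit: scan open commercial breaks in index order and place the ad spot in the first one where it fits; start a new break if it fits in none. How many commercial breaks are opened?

3

  360 → break 1 (new)  [load 360/390]
  40 → break 2 (new)  [load 40/390]
  110 → break 2  [load 150/390]
  40 → break 2  [load 190/390]
  50 → break 2  [load 240/390]
  150 → break 2  [load 390/390]
  80 → break 3 (new)  [load 80/390]
3 commercial breaks opened.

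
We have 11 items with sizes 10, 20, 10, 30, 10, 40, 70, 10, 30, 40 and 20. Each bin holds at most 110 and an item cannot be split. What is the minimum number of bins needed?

Total = 70 + 40 + 40 + 30 + 30 + 20 + 20 + 10 + 10 + 10 + 10 = 290.
Lower bound: ⌈290/110⌉ = 3 bins.
A packing using 3 bins:
  bin 1: 70 + 40 = 110
  bin 2: 40 + 30 + 30 + 10 = 110
  bin 3: 20 + 20 + 10 + 10 + 10 = 70
This matches the lower bound, so 3 is optimal.

3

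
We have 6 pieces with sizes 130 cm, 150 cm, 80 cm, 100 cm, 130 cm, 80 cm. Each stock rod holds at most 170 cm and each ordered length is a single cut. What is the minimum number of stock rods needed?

Total = 150 + 130 + 130 + 100 + 80 + 80 = 670 cm.
Lower bound: ⌈670/170⌉ = 4 stock rods.
A packing using 5 stock rods:
  stock rod 1: 150 = 150
  stock rod 2: 130 = 130
  stock rod 3: 130 = 130
  stock rod 4: 100 = 100
  stock rod 5: 80 + 80 = 160
No arrangement into 4 stock rods stays within capacity, so 5 is optimal.

5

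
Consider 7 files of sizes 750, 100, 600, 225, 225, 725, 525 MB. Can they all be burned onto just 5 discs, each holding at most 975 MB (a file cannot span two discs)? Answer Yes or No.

A valid assignment using 4 discs:
  disc 1: 750 + 225 = 975
  disc 2: 725 + 225 = 950
  disc 3: 600 + 100 = 700
  disc 4: 525 = 525
That uses only 4 ≤ 5, so 5 discs are enough.

Yes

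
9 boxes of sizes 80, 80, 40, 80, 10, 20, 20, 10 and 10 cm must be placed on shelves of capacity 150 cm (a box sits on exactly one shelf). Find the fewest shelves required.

3

Total = 80 + 80 + 80 + 40 + 20 + 20 + 10 + 10 + 10 = 350 cm.
Lower bound: ⌈350/150⌉ = 3 shelves.
A packing using 3 shelves:
  shelf 1: 80 + 40 + 20 + 10 = 150
  shelf 2: 80 + 20 + 10 + 10 = 120
  shelf 3: 80 = 80
This matches the lower bound, so 3 is optimal.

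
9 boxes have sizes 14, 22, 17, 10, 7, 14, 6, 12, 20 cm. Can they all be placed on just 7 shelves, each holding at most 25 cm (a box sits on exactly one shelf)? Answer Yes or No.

A valid assignment using 6 shelves:
  shelf 1: 22 = 22
  shelf 2: 20 = 20
  shelf 3: 17 + 7 = 24
  shelf 4: 14 + 10 = 24
  shelf 5: 14 + 6 = 20
  shelf 6: 12 = 12
That uses only 6 ≤ 7, so 7 shelves are enough.

Yes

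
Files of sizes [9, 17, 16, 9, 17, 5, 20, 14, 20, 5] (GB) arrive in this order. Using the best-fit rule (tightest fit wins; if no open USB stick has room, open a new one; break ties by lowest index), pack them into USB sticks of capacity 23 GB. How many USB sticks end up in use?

7

  9 → USB stick 1 (new)  [load 9/23]
  17 → USB stick 2 (new)  [load 17/23]
  16 → USB stick 3 (new)  [load 16/23]
  9 → USB stick 1  [load 18/23]
  17 → USB stick 4 (new)  [load 17/23]
  5 → USB stick 1  [load 23/23]
  20 → USB stick 5 (new)  [load 20/23]
  14 → USB stick 6 (new)  [load 14/23]
  20 → USB stick 7 (new)  [load 20/23]
  5 → USB stick 2  [load 22/23]
7 USB sticks opened.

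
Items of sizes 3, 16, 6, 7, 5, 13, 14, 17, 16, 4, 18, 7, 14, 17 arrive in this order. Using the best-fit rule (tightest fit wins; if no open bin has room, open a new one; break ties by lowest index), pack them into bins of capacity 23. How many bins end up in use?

  3 → bin 1 (new)  [load 3/23]
  16 → bin 1  [load 19/23]
  6 → bin 2 (new)  [load 6/23]
  7 → bin 2  [load 13/23]
  5 → bin 2  [load 18/23]
  13 → bin 3 (new)  [load 13/23]
  14 → bin 4 (new)  [load 14/23]
  17 → bin 5 (new)  [load 17/23]
  16 → bin 6 (new)  [load 16/23]
  4 → bin 1  [load 23/23]
  18 → bin 7 (new)  [load 18/23]
  7 → bin 6  [load 23/23]
  14 → bin 8 (new)  [load 14/23]
  17 → bin 9 (new)  [load 17/23]
9 bins opened.

9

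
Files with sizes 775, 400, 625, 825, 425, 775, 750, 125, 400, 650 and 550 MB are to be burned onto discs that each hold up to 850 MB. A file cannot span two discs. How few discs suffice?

9

Total = 825 + 775 + 775 + 750 + 650 + 625 + 550 + 425 + 400 + 400 + 125 = 6300 MB.
Lower bound: ⌈6300/850⌉ = 8 discs.
A packing using 9 discs:
  disc 1: 825 = 825
  disc 2: 775 = 775
  disc 3: 775 = 775
  disc 4: 750 = 750
  disc 5: 650 + 125 = 775
  disc 6: 625 = 625
  disc 7: 550 = 550
  disc 8: 425 + 400 = 825
  disc 9: 400 = 400
No arrangement into 8 discs stays within capacity, so 9 is optimal.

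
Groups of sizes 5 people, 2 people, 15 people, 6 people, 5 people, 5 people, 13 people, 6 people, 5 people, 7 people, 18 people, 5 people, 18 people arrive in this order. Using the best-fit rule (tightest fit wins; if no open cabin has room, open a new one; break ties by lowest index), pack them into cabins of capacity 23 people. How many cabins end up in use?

6

  5 → cabin 1 (new)  [load 5/23]
  2 → cabin 1  [load 7/23]
  15 → cabin 1  [load 22/23]
  6 → cabin 2 (new)  [load 6/23]
  5 → cabin 2  [load 11/23]
  5 → cabin 2  [load 16/23]
  13 → cabin 3 (new)  [load 13/23]
  6 → cabin 2  [load 22/23]
  5 → cabin 3  [load 18/23]
  7 → cabin 4 (new)  [load 7/23]
  18 → cabin 5 (new)  [load 18/23]
  5 → cabin 3  [load 23/23]
  18 → cabin 6 (new)  [load 18/23]
6 cabins opened.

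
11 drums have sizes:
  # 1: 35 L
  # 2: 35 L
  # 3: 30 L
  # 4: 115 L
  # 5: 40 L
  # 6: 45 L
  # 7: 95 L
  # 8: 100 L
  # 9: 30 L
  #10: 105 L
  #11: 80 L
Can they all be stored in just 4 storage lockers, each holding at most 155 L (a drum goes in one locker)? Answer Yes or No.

Total = 710 L; ⌈710/155⌉ = 5.
At least 5 storage lockers are required, but only 4 are allowed.

No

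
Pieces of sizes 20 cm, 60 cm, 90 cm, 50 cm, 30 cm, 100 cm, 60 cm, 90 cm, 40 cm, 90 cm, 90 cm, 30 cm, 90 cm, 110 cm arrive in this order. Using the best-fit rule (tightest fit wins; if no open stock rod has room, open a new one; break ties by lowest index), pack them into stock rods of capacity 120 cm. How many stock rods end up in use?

9

  20 → stock rod 1 (new)  [load 20/120]
  60 → stock rod 1  [load 80/120]
  90 → stock rod 2 (new)  [load 90/120]
  50 → stock rod 3 (new)  [load 50/120]
  30 → stock rod 2  [load 120/120]
  100 → stock rod 4 (new)  [load 100/120]
  60 → stock rod 3  [load 110/120]
  90 → stock rod 5 (new)  [load 90/120]
  40 → stock rod 1  [load 120/120]
  90 → stock rod 6 (new)  [load 90/120]
  90 → stock rod 7 (new)  [load 90/120]
  30 → stock rod 5  [load 120/120]
  90 → stock rod 8 (new)  [load 90/120]
  110 → stock rod 9 (new)  [load 110/120]
9 stock rods opened.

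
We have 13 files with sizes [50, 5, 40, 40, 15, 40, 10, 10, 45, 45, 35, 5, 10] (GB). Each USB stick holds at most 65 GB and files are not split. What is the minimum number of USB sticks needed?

7

Total = 50 + 45 + 45 + 40 + 40 + 40 + 35 + 15 + 10 + 10 + 10 + 5 + 5 = 350 GB.
Lower bound: ⌈350/65⌉ = 6 USB sticks.
Also, 7 files each exceed 65/2 GB, and no two of those can share a USB stick, so at least 7 USB sticks are needed.
A packing using 7 USB sticks:
  USB stick 1: 50 + 15 = 65
  USB stick 2: 45 + 10 + 10 = 65
  USB stick 3: 45 + 10 + 5 + 5 = 65
  USB stick 4: 40 = 40
  USB stick 5: 40 = 40
  USB stick 6: 40 = 40
  USB stick 7: 35 = 35
This matches the lower bound, so 7 is optimal.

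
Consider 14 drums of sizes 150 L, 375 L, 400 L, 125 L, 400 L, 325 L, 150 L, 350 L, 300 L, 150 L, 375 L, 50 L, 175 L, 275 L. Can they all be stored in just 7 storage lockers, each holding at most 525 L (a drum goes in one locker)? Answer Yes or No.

No

Total = 3600 L; ⌈3600/525⌉ = 7.
8 drums each exceed half the capacity and cannot share a locker, forcing at least 8 storage lockers.
At least 8 storage lockers are required, but only 7 are allowed.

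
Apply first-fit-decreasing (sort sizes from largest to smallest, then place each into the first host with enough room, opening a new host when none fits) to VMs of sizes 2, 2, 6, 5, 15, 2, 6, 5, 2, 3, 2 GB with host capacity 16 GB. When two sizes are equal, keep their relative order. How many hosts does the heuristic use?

Sorted descending: 15, 6, 6, 5, 5, 3, 2, 2, 2, 2, 2.
  15 → host 1 (new)  [load 15/16]
  6 → host 2 (new)  [load 6/16]
  6 → host 2  [load 12/16]
  5 → host 3 (new)  [load 5/16]
  5 → host 3  [load 10/16]
  3 → host 2  [load 15/16]
  2 → host 3  [load 12/16]
  2 → host 3  [load 14/16]
  2 → host 3  [load 16/16]
  2 → host 4 (new)  [load 2/16]
  2 → host 4  [load 4/16]
4 hosts opened.

4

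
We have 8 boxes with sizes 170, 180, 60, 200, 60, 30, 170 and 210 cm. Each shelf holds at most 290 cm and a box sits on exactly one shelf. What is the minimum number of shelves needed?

Total = 210 + 200 + 180 + 170 + 170 + 60 + 60 + 30 = 1080 cm.
Lower bound: ⌈1080/290⌉ = 4 shelves.
Also, 5 boxes each exceed 145 cm, and no two of those can share a shelf, so at least 5 shelves are needed.
A packing using 5 shelves:
  shelf 1: 210 + 60 = 270
  shelf 2: 200 + 60 + 30 = 290
  shelf 3: 180 = 180
  shelf 4: 170 = 170
  shelf 5: 170 = 170
This matches the lower bound, so 5 is optimal.

5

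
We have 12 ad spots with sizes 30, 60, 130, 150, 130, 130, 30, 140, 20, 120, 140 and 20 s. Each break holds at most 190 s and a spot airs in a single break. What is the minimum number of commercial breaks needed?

Total = 150 + 140 + 140 + 130 + 130 + 130 + 120 + 60 + 30 + 30 + 20 + 20 = 1100 s.
Lower bound: ⌈1100/190⌉ = 6 commercial breaks.
Also, 7 ad spots each exceed 95 s, and no two of those can share a break, so at least 7 commercial breaks are needed.
A packing using 7 commercial breaks:
  break 1: 150 + 30 = 180
  break 2: 140 + 30 + 20 = 190
  break 3: 140 + 20 = 160
  break 4: 130 + 60 = 190
  break 5: 130 = 130
  break 6: 130 = 130
  break 7: 120 = 120
This matches the lower bound, so 7 is optimal.

7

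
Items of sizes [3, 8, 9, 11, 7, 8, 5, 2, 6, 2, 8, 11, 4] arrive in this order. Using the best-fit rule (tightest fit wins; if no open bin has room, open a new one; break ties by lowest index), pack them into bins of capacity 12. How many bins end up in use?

  3 → bin 1 (new)  [load 3/12]
  8 → bin 1  [load 11/12]
  9 → bin 2 (new)  [load 9/12]
  11 → bin 3 (new)  [load 11/12]
  7 → bin 4 (new)  [load 7/12]
  8 → bin 5 (new)  [load 8/12]
  5 → bin 4  [load 12/12]
  2 → bin 2  [load 11/12]
  6 → bin 6 (new)  [load 6/12]
  2 → bin 5  [load 10/12]
  8 → bin 7 (new)  [load 8/12]
  11 → bin 8 (new)  [load 11/12]
  4 → bin 7  [load 12/12]
8 bins opened.

8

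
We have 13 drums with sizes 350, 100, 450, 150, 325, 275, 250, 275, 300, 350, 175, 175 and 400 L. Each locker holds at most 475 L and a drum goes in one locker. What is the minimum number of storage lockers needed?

Total = 450 + 400 + 350 + 350 + 325 + 300 + 275 + 275 + 250 + 175 + 175 + 150 + 100 = 3575 L.
Lower bound: ⌈3575/475⌉ = 8 storage lockers.
Also, 9 drums each exceed 475/2 L, and no two of those can share a locker, so at least 9 storage lockers are needed.
A packing using 9 storage lockers:
  locker 1: 450 = 450
  locker 2: 400 = 400
  locker 3: 350 + 100 = 450
  locker 4: 350 = 350
  locker 5: 325 + 150 = 475
  locker 6: 300 + 175 = 475
  locker 7: 275 + 175 = 450
  locker 8: 275 = 275
  locker 9: 250 = 250
This matches the lower bound, so 9 is optimal.

9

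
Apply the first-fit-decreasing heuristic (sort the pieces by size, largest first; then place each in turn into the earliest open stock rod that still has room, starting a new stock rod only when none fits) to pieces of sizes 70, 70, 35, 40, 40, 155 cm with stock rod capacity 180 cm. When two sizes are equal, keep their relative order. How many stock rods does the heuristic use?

3

Sorted descending: 155, 70, 70, 40, 40, 35.
  155 → stock rod 1 (new)  [load 155/180]
  70 → stock rod 2 (new)  [load 70/180]
  70 → stock rod 2  [load 140/180]
  40 → stock rod 2  [load 180/180]
  40 → stock rod 3 (new)  [load 40/180]
  35 → stock rod 3  [load 75/180]
3 stock rods opened.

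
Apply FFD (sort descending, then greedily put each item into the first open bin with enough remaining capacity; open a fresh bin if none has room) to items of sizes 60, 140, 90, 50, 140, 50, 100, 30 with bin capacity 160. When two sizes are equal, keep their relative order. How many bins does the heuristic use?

5

Sorted descending: 140, 140, 100, 90, 60, 50, 50, 30.
  140 → bin 1 (new)  [load 140/160]
  140 → bin 2 (new)  [load 140/160]
  100 → bin 3 (new)  [load 100/160]
  90 → bin 4 (new)  [load 90/160]
  60 → bin 3  [load 160/160]
  50 → bin 4  [load 140/160]
  50 → bin 5 (new)  [load 50/160]
  30 → bin 5  [load 80/160]
5 bins opened.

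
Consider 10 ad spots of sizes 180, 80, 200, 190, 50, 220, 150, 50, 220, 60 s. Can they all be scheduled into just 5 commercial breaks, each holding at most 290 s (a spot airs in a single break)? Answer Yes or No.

No

Total = 1400 s; ⌈1400/290⌉ = 5.
6 ad spots each exceed half the capacity and cannot share a break, forcing at least 6 commercial breaks.
At least 6 commercial breaks are required, but only 5 are allowed.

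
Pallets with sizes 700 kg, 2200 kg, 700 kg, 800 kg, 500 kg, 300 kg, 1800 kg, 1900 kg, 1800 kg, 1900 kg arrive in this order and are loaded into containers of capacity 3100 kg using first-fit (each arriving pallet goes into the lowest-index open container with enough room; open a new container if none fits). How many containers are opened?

6

  700 → container 1 (new)  [load 700/3100]
  2200 → container 1  [load 2900/3100]
  700 → container 2 (new)  [load 700/3100]
  800 → container 2  [load 1500/3100]
  500 → container 2  [load 2000/3100]
  300 → container 2  [load 2300/3100]
  1800 → container 3 (new)  [load 1800/3100]
  1900 → container 4 (new)  [load 1900/3100]
  1800 → container 5 (new)  [load 1800/3100]
  1900 → container 6 (new)  [load 1900/3100]
6 containers opened.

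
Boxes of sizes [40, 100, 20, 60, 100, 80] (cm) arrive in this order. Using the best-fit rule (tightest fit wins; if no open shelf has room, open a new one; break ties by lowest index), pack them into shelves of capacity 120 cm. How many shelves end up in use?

4

  40 → shelf 1 (new)  [load 40/120]
  100 → shelf 2 (new)  [load 100/120]
  20 → shelf 2  [load 120/120]
  60 → shelf 1  [load 100/120]
  100 → shelf 3 (new)  [load 100/120]
  80 → shelf 4 (new)  [load 80/120]
4 shelves opened.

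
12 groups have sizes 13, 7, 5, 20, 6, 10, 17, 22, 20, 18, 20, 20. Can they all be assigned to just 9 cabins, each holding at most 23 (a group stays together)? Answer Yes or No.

A valid assignment using 9 cabins:
  cabin 1: 22 = 22
  cabin 2: 20 = 20
  cabin 3: 20 = 20
  cabin 4: 20 = 20
  cabin 5: 20 = 20
  cabin 6: 18 + 5 = 23
  cabin 7: 17 + 6 = 23
  cabin 8: 13 + 10 = 23
  cabin 9: 7 = 7
Every load is within 23, so 9 cabins suffice.

Yes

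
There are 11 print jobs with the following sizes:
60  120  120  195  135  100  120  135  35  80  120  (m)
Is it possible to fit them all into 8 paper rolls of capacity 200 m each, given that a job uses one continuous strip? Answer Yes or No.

A valid assignment using 8 paper rolls:
  roll 1: 195 = 195
  roll 2: 135 + 60 = 195
  roll 3: 135 + 35 = 170
  roll 4: 120 + 80 = 200
  roll 5: 120 = 120
  roll 6: 120 = 120
  roll 7: 120 = 120
  roll 8: 100 = 100
Every load is within 200 m, so 8 paper rolls suffice.

Yes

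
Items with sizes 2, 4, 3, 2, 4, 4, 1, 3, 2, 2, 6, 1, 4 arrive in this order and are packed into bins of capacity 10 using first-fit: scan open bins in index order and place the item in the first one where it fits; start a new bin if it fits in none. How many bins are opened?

  2 → bin 1 (new)  [load 2/10]
  4 → bin 1  [load 6/10]
  3 → bin 1  [load 9/10]
  2 → bin 2 (new)  [load 2/10]
  4 → bin 2  [load 6/10]
  4 → bin 2  [load 10/10]
  1 → bin 1  [load 10/10]
  3 → bin 3 (new)  [load 3/10]
  2 → bin 3  [load 5/10]
  2 → bin 3  [load 7/10]
  6 → bin 4 (new)  [load 6/10]
  1 → bin 3  [load 8/10]
  4 → bin 4  [load 10/10]
4 bins opened.

4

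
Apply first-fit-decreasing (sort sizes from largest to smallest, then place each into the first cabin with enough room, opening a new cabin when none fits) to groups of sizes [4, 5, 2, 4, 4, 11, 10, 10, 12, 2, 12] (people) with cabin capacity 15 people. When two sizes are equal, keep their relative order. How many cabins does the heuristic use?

6

Sorted descending: 12, 12, 11, 10, 10, 5, 4, 4, 4, 2, 2.
  12 → cabin 1 (new)  [load 12/15]
  12 → cabin 2 (new)  [load 12/15]
  11 → cabin 3 (new)  [load 11/15]
  10 → cabin 4 (new)  [load 10/15]
  10 → cabin 5 (new)  [load 10/15]
  5 → cabin 4  [load 15/15]
  4 → cabin 3  [load 15/15]
  4 → cabin 5  [load 14/15]
  4 → cabin 6 (new)  [load 4/15]
  2 → cabin 1  [load 14/15]
  2 → cabin 2  [load 14/15]
6 cabins opened.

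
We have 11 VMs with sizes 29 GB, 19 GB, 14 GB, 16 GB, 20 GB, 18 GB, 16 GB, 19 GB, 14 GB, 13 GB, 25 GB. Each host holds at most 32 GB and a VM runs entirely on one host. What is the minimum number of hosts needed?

Total = 29 + 25 + 20 + 19 + 19 + 18 + 16 + 16 + 14 + 14 + 13 = 203 GB.
Lower bound: ⌈203/32⌉ = 7 hosts.
A packing using 8 hosts:
  host 1: 29 = 29
  host 2: 25 = 25
  host 3: 20 = 20
  host 4: 19 + 13 = 32
  host 5: 19 = 19
  host 6: 18 + 14 = 32
  host 7: 16 + 16 = 32
  host 8: 14 = 14
No arrangement into 7 hosts stays within capacity, so 8 is optimal.

8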